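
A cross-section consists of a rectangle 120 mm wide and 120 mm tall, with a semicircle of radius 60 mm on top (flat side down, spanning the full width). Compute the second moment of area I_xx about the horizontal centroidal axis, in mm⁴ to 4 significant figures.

Split into non-overlapping primitives; take the origin at the lower-left of the bounding box.
Rectangular body: 120 × 120, A = 14 400 mm², y = 60 mm, Ī = 17 280 000 mm⁴.
Semicircular cap: semicircle r = 60, A = 5654.87 mm², y = 145.465 mm, Ī = 1 422 450 mm⁴.
Centroid: ȳ = ΣA·y / ΣA = 84.0985 mm.
Transfer each piece to the horizontal centroidal axis using Ī + A·d² with d = y − 84.0985:
  rectangular body: d = -24.0985 mm → contributes +25 642 616 mm⁴
  semicircular cap: d = 61.3663 mm → contributes +22 717 677 mm⁴
Total I = 48 360 293 mm⁴.

I_xx ≈ 4.836 × 10⁷ mm⁴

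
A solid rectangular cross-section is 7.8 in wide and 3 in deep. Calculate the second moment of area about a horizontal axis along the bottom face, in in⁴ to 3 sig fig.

The section: 7.8 × 3, A = 23.4 in², y = 1.5 in, Ī = 17.55 in⁴.
Transfer it to the bottom edge using Ī + A·d² with d = y − 0:
  the section: d = 1.5 in → contributes +70.2 in⁴
Total I = 70.2 in⁴.

I_base ≈ 70.2 in⁴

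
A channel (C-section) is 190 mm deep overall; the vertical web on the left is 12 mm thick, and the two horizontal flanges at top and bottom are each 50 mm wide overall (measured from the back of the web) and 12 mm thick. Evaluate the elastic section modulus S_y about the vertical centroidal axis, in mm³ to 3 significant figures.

Treat the section as a set of non-overlapping primitives; coordinates are from the bounding-box lower-left.
Web: 12 × 190, A = 2 280 mm², x = 6 mm, Ī = 27 360 mm⁴.
Top flange (beyond web): 38 × 12, A = 456 mm², x = 31 mm, Ī = 54 872 mm⁴.
Bottom flange (beyond web): 38 × 12, A = 456 mm², x = 31 mm, Ī = 54 872 mm⁴.
Centroid: x̄ = ΣA·x / ΣA = 13.143 mm.
Transfer each piece to the vertical centroidal axis using Ī + A·d² with d = x − 13.143:
  web: d = -7.1429 mm → contributes +143 687 mm⁴
  top flange (beyond web): d = 17.857 mm → contributes +200 280 mm⁴
  bottom flange (beyond web): d = 17.857 mm → contributes +200 280 mm⁴
Total I = 544 247 mm⁴.
Extreme fibre distance c = 36.857 mm; S = I/c = 14 766 mm³.

S_y ≈ 1.48 × 10⁴ mm³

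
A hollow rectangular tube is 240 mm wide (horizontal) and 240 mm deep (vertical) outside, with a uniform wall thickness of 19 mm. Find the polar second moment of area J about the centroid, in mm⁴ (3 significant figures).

Split into non-overlapping primitives; take the origin at the lower-left of the bounding box.
Outer rectangle: 240 × 240, A = 57 600 mm², y = 120 mm, Ī = 276 480 000 mm⁴.
Inner void (subtracted): 202 × 202, A = 40 804 mm², y = 120 mm, Ī = 138 747 201 mm⁴.
By symmetry the centroid is at mid-height, ȳ = 120 mm.
All pieces are centred on the centroidal x-axis, so I = ΣĪ (holes subtracted) = 137 732 799 mm⁴.
Repeating about the centroidal y-axis gives I_y = 137 732 799 mm⁴.
Polar second moment: J = I_x + I_y = 275 465 597 mm⁴.

J ≈ 2.75 × 10⁸ mm⁴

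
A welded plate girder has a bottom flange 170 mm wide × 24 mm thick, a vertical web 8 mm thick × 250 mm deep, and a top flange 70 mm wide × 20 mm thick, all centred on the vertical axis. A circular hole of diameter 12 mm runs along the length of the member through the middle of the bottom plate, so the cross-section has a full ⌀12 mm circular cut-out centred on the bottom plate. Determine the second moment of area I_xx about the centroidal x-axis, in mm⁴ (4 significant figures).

I_xx ≈ 9.357 × 10⁷ mm⁴

Decompose the section into non-overlapping parts with the origin at the bottom-left of its bounding rectangle.
Bottom plate: 170 × 24, A = 4 080 mm², y = 12 mm, Ī = 195 840 mm⁴.
Web plate: 8 × 250, A = 2 000 mm², y = 149 mm, Ī = 10 416 667 mm⁴.
Top plate: 70 × 20, A = 1 400 mm², y = 284 mm, Ī = 46666.7 mm⁴.
Hole (subtracted): ⌀12, A = 113.097 mm², y = 12 mm, Ī = 1017.88 mm⁴.
Centroid: ȳ = ΣA·y / ΣA = 100.884 mm.
Transfer each piece to the centroidal x-axis using Ī + A·d² with d = y − 100.884:
  bottom plate: d = -88.884 mm → contributes +32 429 353 mm⁴
  web plate: d = 48.116 mm → contributes +15 046 960 mm⁴
  top plate: d = 183.116 mm → contributes +46 990 708 mm⁴
  hole: d = -88.884 mm → contributes −894 529 mm⁴
Total I = 93 572 492 mm⁴.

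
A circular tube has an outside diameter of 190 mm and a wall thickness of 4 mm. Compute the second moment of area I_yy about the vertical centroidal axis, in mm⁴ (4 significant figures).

I_yy ≈ 1.011 × 10⁷ mm⁴

Decompose the section into non-overlapping parts with the origin at the bottom-left of its bounding rectangle.
Outer circle: ⌀190, A = 28352.9 mm², x = 95 mm, Ī = 63 971 171 mm⁴.
Bore (subtracted): ⌀182, A = 26015.5 mm², x = 95 mm, Ī = 53 858 648 mm⁴.
By symmetry the centroid is at mid-width, x̄ = 95 mm.
All pieces are centred on the vertical centroidal axis, so I = ΣĪ (holes subtracted) = 10 112 523 mm⁴.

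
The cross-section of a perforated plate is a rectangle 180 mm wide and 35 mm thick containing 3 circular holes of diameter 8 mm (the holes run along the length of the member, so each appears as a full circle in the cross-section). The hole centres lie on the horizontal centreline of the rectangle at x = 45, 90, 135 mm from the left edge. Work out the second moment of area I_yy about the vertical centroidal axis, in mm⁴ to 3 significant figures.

I_yy ≈ 1.68 × 10⁷ mm⁴

Split into non-overlapping primitives; take the origin at the lower-left of the bounding box.
Plate: 180 × 35, A = 6 300 mm², x = 90 mm, Ī = 17 010 000 mm⁴.
Hole 1 (subtracted): ⌀8, A = 50.265 mm², x = 45 mm, Ī = 201.06 mm⁴.
Hole 2 (subtracted): ⌀8, A = 50.265 mm², x = 90 mm, Ī = 201.06 mm⁴.
Hole 3 (subtracted): ⌀8, A = 50.265 mm², x = 135 mm, Ī = 201.06 mm⁴.
By symmetry the centroid is at mid-width, x̄ = 90 mm.
Transfer each piece to the vertical centroidal axis using Ī + A·d² with d = x − 90:
  plate: d = 0 mm → contributes +17 010 000 mm⁴
  hole 1: d = -45 mm → contributes −101 989 mm⁴
  hole 2: d = 0 mm → contributes −201.06 mm⁴
  hole 3: d = 45 mm → contributes −101 989 mm⁴
Total I = 16 805 822 mm⁴.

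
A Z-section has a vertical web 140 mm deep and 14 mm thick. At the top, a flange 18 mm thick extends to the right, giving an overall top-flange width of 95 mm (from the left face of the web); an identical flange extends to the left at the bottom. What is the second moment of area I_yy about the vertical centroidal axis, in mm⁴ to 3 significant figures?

Split into non-overlapping primitives; take the origin at the lower-left of the bounding box.
Web: 14 × 140, A = 1 960 mm², x = 88 mm, Ī = 32 013 mm⁴.
Top flange (beyond web): 81 × 18, A = 1 458 mm², x = 135.5 mm, Ī = 797 162 mm⁴.
Bottom flange (beyond web): 81 × 18, A = 1 458 mm², x = 40.5 mm, Ī = 797 162 mm⁴.
Centroid: x̄ = ΣA·x / ΣA = 88 mm.
Transfer each piece to the vertical centroidal axis using Ī + A·d² with d = x − 88:
  web: d = 0 mm → contributes +32 013 mm⁴
  top flange (beyond web): d = 47.5 mm → contributes +4 086 774 mm⁴
  bottom flange (beyond web): d = -47.5 mm → contributes +4 086 774 mm⁴
Total I = 8 205 561 mm⁴.

I_yy ≈ 8.21 × 10⁶ mm⁴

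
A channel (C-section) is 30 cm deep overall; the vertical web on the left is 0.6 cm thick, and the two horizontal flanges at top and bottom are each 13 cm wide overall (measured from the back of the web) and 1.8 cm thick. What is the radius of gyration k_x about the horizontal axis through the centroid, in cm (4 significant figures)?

k_x ≈ 12.78 cm

Treat the section as a set of non-overlapping primitives; coordinates are from the bounding-box lower-left.
Web: 0.6 × 30, A = 18 cm², y = 15 cm, Ī = 1 350 cm⁴.
Top flange (beyond web): 12.4 × 1.8, A = 22.32 cm², y = 29.1 cm, Ī = 6.0264 cm⁴.
Bottom flange (beyond web): 12.4 × 1.8, A = 22.32 cm², y = 0.9 cm, Ī = 6.0264 cm⁴.
By symmetry the centroid is at mid-height, ȳ = 15 cm.
Transfer each piece to the horizontal axis through the centroid using Ī + A·d² with d = y − 15:
  web: d = 0 cm → contributes +1 350 cm⁴
  top flange (beyond web): d = 14.1 cm → contributes +4443.47 cm⁴
  bottom flange (beyond web): d = -14.1 cm → contributes +4443.47 cm⁴
Total I = 10236.9 cm⁴.
Radius of gyration: k = √(I/A) = √(10236.9 / 62.64) = 12.7838 cm.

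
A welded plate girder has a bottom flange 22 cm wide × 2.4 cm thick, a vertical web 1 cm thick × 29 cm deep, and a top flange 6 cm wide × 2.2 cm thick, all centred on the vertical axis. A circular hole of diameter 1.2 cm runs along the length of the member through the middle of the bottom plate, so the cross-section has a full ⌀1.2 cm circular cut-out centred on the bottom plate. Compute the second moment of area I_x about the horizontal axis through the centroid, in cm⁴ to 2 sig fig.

Treat the section as a set of non-overlapping primitives; coordinates are from the bounding-box lower-left.
Bottom plate: 22 × 2.4, A = 52.8 cm², y = 1.2 cm, Ī = 25.34 cm⁴.
Web plate: 1 × 29, A = 29 cm², y = 16.9 cm, Ī = 2 032 cm⁴.
Top plate: 6 × 2.2, A = 13.2 cm², y = 32.5 cm, Ī = 5.324 cm⁴.
Hole (subtracted): ⌀1.2, A = 1.131 cm², y = 1.2 cm, Ī = 0.1018 cm⁴.
Centroid: ȳ = ΣA·y / ΣA = 10.45 cm.
Transfer each piece to the horizontal axis through the centroid using Ī + A·d² with d = y − 10.45:
  bottom plate: d = -9.252 cm → contributes +4 545 cm⁴
  web plate: d = 6.448 cm → contributes +3 238 cm⁴
  top plate: d = 22.05 cm → contributes +6 422 cm⁴
  hole: d = -9.252 cm → contributes −96.91 cm⁴
Total I = 14 108 cm⁴.

I_x ≈ 1.4 × 10⁴ cm⁴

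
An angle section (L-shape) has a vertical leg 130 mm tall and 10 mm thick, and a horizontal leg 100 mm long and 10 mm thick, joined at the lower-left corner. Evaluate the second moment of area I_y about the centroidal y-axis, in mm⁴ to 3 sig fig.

I_y ≈ 1.95 × 10⁶ mm⁴

Split into non-overlapping primitives; take the origin at the lower-left of the bounding box.
Vertical leg: 10 × 130, A = 1 300 mm², x = 5 mm, Ī = 10 833 mm⁴.
Horizontal leg (remainder): 90 × 10, A = 900 mm², x = 55 mm, Ī = 607 500 mm⁴.
Centroid: x̄ = ΣA·x / ΣA = 25.455 mm.
Transfer each piece to the centroidal y-axis using Ī + A·d² with d = x − 25.455:
  vertical leg: d = -20.455 mm → contributes +554 738 mm⁴
  horizontal leg (remainder): d = 29.545 mm → contributes +1 393 140 mm⁴
Total I = 1 947 879 mm⁴.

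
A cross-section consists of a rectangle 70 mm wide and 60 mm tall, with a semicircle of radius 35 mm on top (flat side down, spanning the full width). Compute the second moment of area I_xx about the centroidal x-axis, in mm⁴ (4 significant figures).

Split into non-overlapping primitives; take the origin at the lower-left of the bounding box.
Rectangular body: 70 × 60, A = 4 200 mm², y = 30 mm, Ī = 1 260 000 mm⁴.
Semicircular cap: semicircle r = 35, A = 1924.23 mm², y = 74.8545 mm, Ī = 164 704 mm⁴.
Centroid: ȳ = ΣA·y / ΣA = 44.0932 mm.
Transfer each piece to the centroidal x-axis using Ī + A·d² with d = y − 44.0932:
  rectangular body: d = -14.0932 mm → contributes +2 094 200 mm⁴
  semicircular cap: d = 30.7612 mm → contributes +1 985 509 mm⁴
Total I = 4 079 709 mm⁴.

I_xx ≈ 4.080 × 10⁶ mm⁴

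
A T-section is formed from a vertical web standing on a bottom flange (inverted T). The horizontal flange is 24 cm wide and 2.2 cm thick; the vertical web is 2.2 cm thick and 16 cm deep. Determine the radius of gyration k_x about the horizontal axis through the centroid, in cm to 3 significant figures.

Decompose the section into non-overlapping parts with the origin at the bottom-left of its bounding rectangle.
Flange: 24 × 2.2, A = 52.8 cm², y = 1.1 cm, Ī = 21.296 cm⁴.
Web: 2.2 × 16, A = 35.2 cm², y = 10.2 cm, Ī = 750.93 cm⁴.
Centroid: ȳ = ΣA·y / ΣA = 4.74 cm.
Transfer each piece to the horizontal axis through the centroid using Ī + A·d² with d = y − 4.74:
  flange: d = -3.64 cm → contributes +720.87 cm⁴
  web: d = 5.46 cm → contributes +1800.3 cm⁴
Total I = 2521.2 cm⁴.
Radius of gyration: k = √(I/A) = √(2521.2 / 88) = 5.3525 cm.

k_x ≈ 5.35 cm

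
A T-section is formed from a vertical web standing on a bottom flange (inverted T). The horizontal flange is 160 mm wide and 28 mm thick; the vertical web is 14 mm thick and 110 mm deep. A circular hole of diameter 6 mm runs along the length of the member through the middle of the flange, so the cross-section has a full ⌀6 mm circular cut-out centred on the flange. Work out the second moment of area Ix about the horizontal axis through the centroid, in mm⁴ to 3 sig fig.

Ix ≈ 7.29 × 10⁶ mm⁴

Treat the section as a set of non-overlapping primitives; coordinates are from the bounding-box lower-left.
Flange: 160 × 28, A = 4 480 mm², y = 14 mm, Ī = 292 693 mm⁴.
Web: 14 × 110, A = 1 540 mm², y = 83 mm, Ī = 1 552 833 mm⁴.
Hole (subtracted): ⌀6, A = 28.274 mm², y = 14 mm, Ī = 63.617 mm⁴.
Centroid: ȳ = ΣA·y / ΣA = 31.734 mm.
Transfer each piece to the horizontal axis through the centroid using Ī + A·d² with d = y − 31.734:
  flange: d = -17.734 mm → contributes +1 701 702 mm⁴
  web: d = 51.266 mm → contributes +5 600 193 mm⁴
  hole: d = -17.734 mm → contributes −8956.2 mm⁴
Total I = 7 292 940 mm⁴.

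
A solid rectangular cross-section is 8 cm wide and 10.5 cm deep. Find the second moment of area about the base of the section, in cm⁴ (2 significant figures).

I_base ≈ 3100 cm⁴

The section: 8 × 10.5, A = 84 cm², y = 5.25 cm, Ī = 771.8 cm⁴.
Transfer it to a horizontal axis along the bottom face using Ī + A·d² with d = y − 0:
  the section: d = 5.25 cm → contributes +3 087 cm⁴
Total I = 3 087 cm⁴.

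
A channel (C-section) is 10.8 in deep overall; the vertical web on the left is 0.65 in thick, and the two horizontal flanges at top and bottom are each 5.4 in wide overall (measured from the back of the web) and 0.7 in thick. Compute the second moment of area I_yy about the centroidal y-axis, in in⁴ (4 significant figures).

Break the section into simple shapes (no overlaps), measuring from the bottom-left corner of the bounding box.
Web: 0.65 × 10.8, A = 7.02 in², x = 0.325 in, Ī = 0.247163 in⁴.
Top flange (beyond web): 4.75 × 0.7, A = 3.325 in², x = 3.025 in, Ī = 6.25169 in⁴.
Bottom flange (beyond web): 4.75 × 0.7, A = 3.325 in², x = 3.025 in, Ī = 6.25169 in⁴.
Centroid: x̄ = ΣA·x / ΣA = 1.63846 in.
Transfer each piece to the centroidal y-axis using Ī + A·d² with d = x − 1.63846:
  web: d = -1.31346 in → contributes +12.3579 in⁴
  top flange (beyond web): d = 1.38654 in → contributes +12.644 in⁴
  bottom flange (beyond web): d = 1.38654 in → contributes +12.644 in⁴
Total I = 37.6459 in⁴.

I_yy ≈ 37.65 in⁴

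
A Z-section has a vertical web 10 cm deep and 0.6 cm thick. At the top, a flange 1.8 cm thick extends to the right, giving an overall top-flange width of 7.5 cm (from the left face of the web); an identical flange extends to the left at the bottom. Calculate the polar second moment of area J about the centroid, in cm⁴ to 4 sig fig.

Decompose the section into non-overlapping parts with the origin at the bottom-left of its bounding rectangle.
Web: 0.6 × 10, A = 6 cm², y = 5 cm, Ī = 50 cm⁴.
Top flange (beyond web): 6.9 × 1.8, A = 12.42 cm², y = 9.1 cm, Ī = 3.3534 cm⁴.
Bottom flange (beyond web): 6.9 × 1.8, A = 12.42 cm², y = 0.9 cm, Ī = 3.3534 cm⁴.
Centroid: ȳ = ΣA·y / ΣA = 5 cm.
Transfer each piece to the centroidal x-axis using Ī + A·d² with d = y − 5:
  web: d = 0 cm → contributes +50 cm⁴
  top flange (beyond web): d = 4.1 cm → contributes +212.134 cm⁴
  bottom flange (beyond web): d = -4.1 cm → contributes +212.134 cm⁴
Total I = 474.267 cm⁴.
For the y-axis: x̄ = 7.2 cm.
Repeating about the centroidal y-axis gives I_y = 448.045 cm⁴.
Polar second moment: J = I_x + I_y = 922.312 cm⁴.

J ≈ 922.3 cm⁴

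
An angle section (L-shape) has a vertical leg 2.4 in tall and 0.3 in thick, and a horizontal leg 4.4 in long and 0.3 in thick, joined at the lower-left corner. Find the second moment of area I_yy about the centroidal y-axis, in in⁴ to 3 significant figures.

Treat the section as a set of non-overlapping primitives; coordinates are from the bounding-box lower-left.
Vertical leg: 0.3 × 2.4, A = 0.72 in², x = 0.15 in, Ī = 0.0054 in⁴.
Horizontal leg (remainder): 4.1 × 0.3, A = 1.23 in², x = 2.35 in, Ī = 1.723 in⁴.
Centroid: x̄ = ΣA·x / ΣA = 1.5377 in.
Transfer each piece to the centroidal y-axis using Ī + A·d² with d = x − 1.5377:
  vertical leg: d = -1.3877 in → contributes +1.3919 in⁴
  horizontal leg (remainder): d = 0.81231 in → contributes +2.5346 in⁴
Total I = 3.9265 in⁴.

I_yy ≈ 3.93 in⁴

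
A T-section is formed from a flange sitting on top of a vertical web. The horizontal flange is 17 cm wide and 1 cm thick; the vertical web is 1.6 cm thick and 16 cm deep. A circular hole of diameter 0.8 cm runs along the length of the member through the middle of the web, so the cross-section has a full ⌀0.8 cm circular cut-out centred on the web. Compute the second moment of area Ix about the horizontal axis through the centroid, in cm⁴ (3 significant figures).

Decompose the section into non-overlapping parts with the origin at the bottom-left of its bounding rectangle.
Flange: 17 × 1, A = 17 cm², y = 16.5 cm, Ī = 1.4167 cm⁴.
Web: 1.6 × 16, A = 25.6 cm², y = 8 cm, Ī = 546.13 cm⁴.
Hole (subtracted): ⌀0.8, A = 0.50265 cm², y = 8 cm, Ī = 0.020106 cm⁴.
Centroid: ȳ = ΣA·y / ΣA = 11.433 cm.
Transfer each piece to the horizontal axis through the centroid using Ī + A·d² with d = y − 11.433:
  flange: d = 5.0675 cm → contributes +437.97 cm⁴
  web: d = -3.4325 cm → contributes +847.76 cm⁴
  hole: d = -3.4325 cm → contributes −5.9425 cm⁴
Total I = 1279.8 cm⁴.

Ix ≈ 1280 cm⁴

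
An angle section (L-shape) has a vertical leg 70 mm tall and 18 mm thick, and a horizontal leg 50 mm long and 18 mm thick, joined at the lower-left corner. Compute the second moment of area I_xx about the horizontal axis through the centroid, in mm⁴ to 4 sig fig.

Split into non-overlapping primitives; take the origin at the lower-left of the bounding box.
Vertical leg: 18 × 70, A = 1 260 mm², y = 35 mm, Ī = 514 500 mm⁴.
Horizontal leg (remainder): 32 × 18, A = 576 mm², y = 9 mm, Ī = 15 552 mm⁴.
Centroid: ȳ = ΣA·y / ΣA = 26.8431 mm.
Transfer each piece to the horizontal axis through the centroid using Ī + A·d² with d = y − 26.8431:
  vertical leg: d = 8.15686 mm → contributes +598 333 mm⁴
  horizontal leg (remainder): d = -17.8431 mm → contributes +198 937 mm⁴
Total I = 797 271 mm⁴.

I_xx ≈ 7.973 × 10⁵ mm⁴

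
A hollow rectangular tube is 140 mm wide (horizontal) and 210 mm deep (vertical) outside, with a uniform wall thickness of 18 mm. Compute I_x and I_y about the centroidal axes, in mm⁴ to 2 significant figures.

I_x ≈ 6.2 × 10⁷ mm⁴, I_y ≈ 3.2 × 10⁷ mm⁴

Split into non-overlapping primitives; take the origin at the lower-left of the bounding box.
Outer rectangle: 140 × 210, A = 29 400 mm², y = 105 mm, Ī = 108 045 000 mm⁴.
Inner void (subtracted): 104 × 174, A = 18 096 mm², y = 105 mm, Ī = 45 656 208 mm⁴.
By symmetry the centroid is at mid-height, ȳ = 105 mm.
All pieces are centred on the centroidal x-axis, so I = ΣĪ (holes subtracted) = 62 388 792 mm⁴.
Repeating about the centroidal y-axis gives I_y = 31 709 472 mm⁴.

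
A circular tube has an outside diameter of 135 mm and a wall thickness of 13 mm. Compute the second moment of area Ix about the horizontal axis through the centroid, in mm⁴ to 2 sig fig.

Ix ≈ 9.4 × 10⁶ mm⁴

Break the section into simple shapes (no overlaps), measuring from the bottom-left corner of the bounding box.
Outer circle: ⌀135, A = 14 314 mm², y = 67.5 mm, Ī = 16 304 406 mm⁴.
Bore (subtracted): ⌀109, A = 9 331 mm², y = 67.5 mm, Ī = 6 929 085 mm⁴.
By symmetry the centroid is at mid-height, ȳ = 67.5 mm.
All pieces are centred on the horizontal axis through the centroid, so I = ΣĪ (holes subtracted) = 9 375 321 mm⁴.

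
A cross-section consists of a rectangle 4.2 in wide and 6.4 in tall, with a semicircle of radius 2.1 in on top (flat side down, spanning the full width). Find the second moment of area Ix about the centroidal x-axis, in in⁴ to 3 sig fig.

Ix ≈ 186 in⁴

Decompose the section into non-overlapping parts with the origin at the bottom-left of its bounding rectangle.
Rectangular body: 4.2 × 6.4, A = 26.88 in², y = 3.2 in, Ī = 91.75 in⁴.
Semicircular cap: semicircle r = 2.1, A = 6.9272 in², y = 7.2913 in, Ī = 2.1346 in⁴.
Centroid: ȳ = ΣA·y / ΣA = 4.0383 in.
Transfer each piece to the centroidal x-axis using Ī + A·d² with d = y − 4.0383:
  rectangular body: d = -0.83831 in → contributes +110.64 in⁴
  semicircular cap: d = 3.253 in → contributes +75.436 in⁴
Total I = 186.08 in⁴.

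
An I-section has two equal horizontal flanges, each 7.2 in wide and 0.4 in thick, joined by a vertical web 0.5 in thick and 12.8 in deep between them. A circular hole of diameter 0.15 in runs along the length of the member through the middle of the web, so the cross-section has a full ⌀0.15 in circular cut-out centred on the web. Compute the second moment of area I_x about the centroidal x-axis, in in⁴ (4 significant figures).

Split into non-overlapping primitives; take the origin at the lower-left of the bounding box.
Bottom flange: 7.2 × 0.4, A = 2.88 in², y = 0.2 in, Ī = 0.0384 in⁴.
Web: 0.5 × 12.8, A = 6.4 in², y = 6.8 in, Ī = 87.3813 in⁴.
Top flange: 7.2 × 0.4, A = 2.88 in², y = 13.4 in, Ī = 0.0384 in⁴.
Hole (subtracted): ⌀0.15, A = 0.0176715 in², y = 6.8 in, Ī = 0.0000248505 in⁴.
By symmetry the centroid is at mid-height, ȳ = 6.8 in.
Transfer each piece to the centroidal x-axis using Ī + A·d² with d = y − 6.8:
  bottom flange: d = -6.6 in → contributes +125.491 in⁴
  web: d = 0 in → contributes +87.3813 in⁴
  top flange: d = 6.6 in → contributes +125.491 in⁴
  hole: d = 0 in → contributes −0.0000248505 in⁴
Total I = 338.364 in⁴.

I_x ≈ 338.4 in⁴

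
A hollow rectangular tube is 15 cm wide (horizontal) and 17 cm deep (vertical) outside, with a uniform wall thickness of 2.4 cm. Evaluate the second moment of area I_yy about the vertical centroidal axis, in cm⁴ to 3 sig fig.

Split into non-overlapping primitives; take the origin at the lower-left of the bounding box.
Outer rectangle: 15 × 17, A = 255 cm², x = 7.5 cm, Ī = 4781.3 cm⁴.
Inner void (subtracted): 10.2 × 12.2, A = 124.44 cm², x = 7.5 cm, Ī = 1078.9 cm⁴.
By symmetry the centroid is at mid-width, x̄ = 7.5 cm.
All pieces are centred on the vertical centroidal axis, so I = ΣĪ (holes subtracted) = 3702.4 cm⁴.

I_yy ≈ 3700 cm⁴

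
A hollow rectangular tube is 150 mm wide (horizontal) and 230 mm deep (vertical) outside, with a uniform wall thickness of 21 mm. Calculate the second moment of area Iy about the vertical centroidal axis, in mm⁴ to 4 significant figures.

Iy ≈ 4.495 × 10⁷ mm⁴

Treat the section as a set of non-overlapping primitives; coordinates are from the bounding-box lower-left.
Outer rectangle: 150 × 230, A = 34 500 mm², x = 75 mm, Ī = 64 687 500 mm⁴.
Inner void (subtracted): 108 × 188, A = 20 304 mm², x = 75 mm, Ī = 19 735 488 mm⁴.
By symmetry the centroid is at mid-width, x̄ = 75 mm.
All pieces are centred on the vertical centroidal axis, so I = ΣĪ (holes subtracted) = 44 952 012 mm⁴.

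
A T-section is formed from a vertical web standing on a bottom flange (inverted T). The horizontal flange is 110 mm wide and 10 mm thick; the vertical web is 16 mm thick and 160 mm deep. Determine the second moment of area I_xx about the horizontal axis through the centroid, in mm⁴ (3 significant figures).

Treat the section as a set of non-overlapping primitives; coordinates are from the bounding-box lower-left.
Flange: 110 × 10, A = 1 100 mm², y = 5 mm, Ī = 9166.7 mm⁴.
Web: 16 × 160, A = 2 560 mm², y = 90 mm, Ī = 5 461 333 mm⁴.
Centroid: ȳ = ΣA·y / ΣA = 64.454 mm.
Transfer each piece to the horizontal axis through the centroid using Ī + A·d² with d = y − 64.454:
  flange: d = -59.454 mm → contributes +3 897 364 mm⁴
  web: d = 25.546 mm → contributes +7 132 043 mm⁴
Total I = 11 029 407 mm⁴.

I_xx ≈ 1.10 × 10⁷ mm⁴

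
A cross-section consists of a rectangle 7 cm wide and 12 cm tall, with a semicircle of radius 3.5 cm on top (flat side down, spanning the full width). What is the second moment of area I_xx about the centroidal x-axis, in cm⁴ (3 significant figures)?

I_xx ≈ 1900 cm⁴

Split into non-overlapping primitives; take the origin at the lower-left of the bounding box.
Rectangular body: 7 × 12, A = 84 cm², y = 6 cm, Ī = 1 008 cm⁴.
Semicircular cap: semicircle r = 3.5, A = 19.242 cm², y = 13.485 cm, Ī = 16.47 cm⁴.
Centroid: ȳ = ΣA·y / ΣA = 7.3951 cm.
Transfer each piece to the centroidal x-axis using Ī + A·d² with d = y − 7.3951:
  rectangular body: d = -1.3951 cm → contributes +1171.5 cm⁴
  semicircular cap: d = 6.0903 cm → contributes +730.2 cm⁴
Total I = 1901.7 cm⁴.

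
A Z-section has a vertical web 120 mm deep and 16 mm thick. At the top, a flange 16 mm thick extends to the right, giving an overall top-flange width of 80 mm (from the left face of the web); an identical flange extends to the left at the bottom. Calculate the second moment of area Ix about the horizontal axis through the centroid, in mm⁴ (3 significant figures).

Break the section into simple shapes (no overlaps), measuring from the bottom-left corner of the bounding box.
Web: 16 × 120, A = 1 920 mm², y = 60 mm, Ī = 2 304 000 mm⁴.
Top flange (beyond web): 64 × 16, A = 1 024 mm², y = 112 mm, Ī = 21 845 mm⁴.
Bottom flange (beyond web): 64 × 16, A = 1 024 mm², y = 8 mm, Ī = 21 845 mm⁴.
Centroid: ȳ = ΣA·y / ΣA = 60 mm.
Transfer each piece to the horizontal axis through the centroid using Ī + A·d² with d = y − 60:
  web: d = 0 mm → contributes +2 304 000 mm⁴
  top flange (beyond web): d = 52 mm → contributes +2 790 741 mm⁴
  bottom flange (beyond web): d = -52 mm → contributes +2 790 741 mm⁴
Total I = 7 885 483 mm⁴.

Ix ≈ 7.89 × 10⁶ mm⁴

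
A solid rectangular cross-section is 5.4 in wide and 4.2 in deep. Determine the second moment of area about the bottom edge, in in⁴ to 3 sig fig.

I_base ≈ 133 in⁴

The section: 5.4 × 4.2, A = 22.68 in², y = 2.1 in, Ī = 33.34 in⁴.
Transfer it to the bottom edge using Ī + A·d² with d = y − 0:
  the section: d = 2.1 in → contributes +133.36 in⁴
Total I = 133.36 in⁴.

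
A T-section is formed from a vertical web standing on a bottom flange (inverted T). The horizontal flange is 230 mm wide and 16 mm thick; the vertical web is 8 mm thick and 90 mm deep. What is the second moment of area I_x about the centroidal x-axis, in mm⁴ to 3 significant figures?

I_x ≈ 2.26 × 10⁶ mm⁴

Break the section into simple shapes (no overlaps), measuring from the bottom-left corner of the bounding box.
Flange: 230 × 16, A = 3 680 mm², y = 8 mm, Ī = 78 507 mm⁴.
Web: 8 × 90, A = 720 mm², y = 61 mm, Ī = 486 000 mm⁴.
Centroid: ȳ = ΣA·y / ΣA = 16.673 mm.
Transfer each piece to the centroidal x-axis using Ī + A·d² with d = y − 16.673:
  flange: d = -8.6727 mm → contributes +355 302 mm⁴
  web: d = 44.327 mm → contributes +1 900 733 mm⁴
Total I = 2 256 035 mm⁴.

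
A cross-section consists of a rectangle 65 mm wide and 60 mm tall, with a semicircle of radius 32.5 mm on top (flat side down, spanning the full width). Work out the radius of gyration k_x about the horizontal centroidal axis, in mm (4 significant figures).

k_x ≈ 25.18 mm

Split into non-overlapping primitives; take the origin at the lower-left of the bounding box.
Rectangular body: 65 × 60, A = 3 900 mm², y = 30 mm, Ī = 1 170 000 mm⁴.
Semicircular cap: semicircle r = 32.5, A = 1659.15 mm², y = 73.7934 mm, Ī = 122 452 mm⁴.
Centroid: ȳ = ΣA·y / ΣA = 43.0703 mm.
Transfer each piece to the horizontal centroidal axis using Ī + A·d² with d = y − 43.0703:
  rectangular body: d = -13.0703 mm → contributes +1 836 252 mm⁴
  semicircular cap: d = 30.7231 mm → contributes +1 688 541 mm⁴
Total I = 3 524 792 mm⁴.
Radius of gyration: k = √(I/A) = √(3 524 792 / 5559.15) = 25.1804 mm.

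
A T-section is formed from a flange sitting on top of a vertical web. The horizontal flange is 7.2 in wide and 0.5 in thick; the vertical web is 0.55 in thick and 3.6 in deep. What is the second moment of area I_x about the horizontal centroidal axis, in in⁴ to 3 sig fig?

I_x ≈ 7.58 in⁴

Treat the section as a set of non-overlapping primitives; coordinates are from the bounding-box lower-left.
Flange: 7.2 × 0.5, A = 3.6 in², y = 3.85 in, Ī = 0.075 in⁴.
Web: 0.55 × 3.6, A = 1.98 in², y = 1.8 in, Ī = 2.1384 in⁴.
Centroid: ȳ = ΣA·y / ΣA = 3.1226 in.
Transfer each piece to the horizontal centroidal axis using Ī + A·d² with d = y − 3.1226:
  flange: d = 0.72742 in → contributes +1.9799 in⁴
  web: d = -1.3226 in → contributes +5.6019 in⁴
Total I = 7.5818 in⁴.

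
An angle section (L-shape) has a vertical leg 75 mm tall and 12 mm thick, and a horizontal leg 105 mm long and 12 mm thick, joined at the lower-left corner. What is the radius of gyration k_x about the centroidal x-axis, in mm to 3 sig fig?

Split into non-overlapping primitives; take the origin at the lower-left of the bounding box.
Vertical leg: 12 × 75, A = 900 mm², y = 37.5 mm, Ī = 421 875 mm⁴.
Horizontal leg (remainder): 93 × 12, A = 1 116 mm², y = 6 mm, Ī = 13 392 mm⁴.
Centroid: ȳ = ΣA·y / ΣA = 20.063 mm.
Transfer each piece to the centroidal x-axis using Ī + A·d² with d = y − 20.063:
  vertical leg: d = 17.438 mm → contributes +695 535 mm⁴
  horizontal leg (remainder): d = -14.063 mm → contributes +234 085 mm⁴
Total I = 929 620 mm⁴.
Radius of gyration: k = √(I/A) = √(929 620 / 2 016) = 21.474 mm.

k_x ≈ 21.5 mm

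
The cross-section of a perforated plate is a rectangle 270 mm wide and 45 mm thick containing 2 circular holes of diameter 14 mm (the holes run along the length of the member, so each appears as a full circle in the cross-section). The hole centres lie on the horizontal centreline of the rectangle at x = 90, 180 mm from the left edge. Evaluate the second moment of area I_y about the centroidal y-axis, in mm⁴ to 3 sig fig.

I_y ≈ 7.32 × 10⁷ mm⁴

Split into non-overlapping primitives; take the origin at the lower-left of the bounding box.
Plate: 270 × 45, A = 12 150 mm², x = 135 mm, Ī = 73 811 250 mm⁴.
Hole 1 (subtracted): ⌀14, A = 153.94 mm², x = 90 mm, Ī = 1885.7 mm⁴.
Hole 2 (subtracted): ⌀14, A = 153.94 mm², x = 180 mm, Ī = 1885.7 mm⁴.
By symmetry the centroid is at mid-width, x̄ = 135 mm.
Transfer each piece to the centroidal y-axis using Ī + A·d² with d = x − 135:
  plate: d = 0 mm → contributes +73 811 250 mm⁴
  hole 1: d = -45 mm → contributes −313 610 mm⁴
  hole 2: d = 45 mm → contributes −313 610 mm⁴
Total I = 73 184 029 mm⁴.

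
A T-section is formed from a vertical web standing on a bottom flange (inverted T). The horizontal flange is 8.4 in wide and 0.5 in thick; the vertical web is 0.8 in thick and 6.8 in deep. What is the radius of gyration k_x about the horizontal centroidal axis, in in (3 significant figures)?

Treat the section as a set of non-overlapping primitives; coordinates are from the bounding-box lower-left.
Flange: 8.4 × 0.5, A = 4.2 in², y = 0.25 in, Ī = 0.0875 in⁴.
Web: 0.8 × 6.8, A = 5.44 in², y = 3.9 in, Ī = 20.962 in⁴.
Centroid: ȳ = ΣA·y / ΣA = 2.3098 in.
Transfer each piece to the horizontal centroidal axis using Ī + A·d² with d = y − 2.3098:
  flange: d = -2.0598 in → contributes +17.906 in⁴
  web: d = 1.5902 in → contributes +34.719 in⁴
Total I = 52.626 in⁴.
Radius of gyration: k = √(I/A) = √(52.626 / 9.64) = 2.3365 in.

k_x ≈ 2.34 in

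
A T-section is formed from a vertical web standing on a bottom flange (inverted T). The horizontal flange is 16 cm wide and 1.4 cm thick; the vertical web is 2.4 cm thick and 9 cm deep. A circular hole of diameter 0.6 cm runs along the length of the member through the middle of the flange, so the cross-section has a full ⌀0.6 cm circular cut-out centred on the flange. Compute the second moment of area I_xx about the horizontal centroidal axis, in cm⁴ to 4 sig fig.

I_xx ≈ 444.9 cm⁴

Split into non-overlapping primitives; take the origin at the lower-left of the bounding box.
Flange: 16 × 1.4, A = 22.4 cm², y = 0.7 cm, Ī = 3.65867 cm⁴.
Web: 2.4 × 9, A = 21.6 cm², y = 5.9 cm, Ī = 145.8 cm⁴.
Hole (subtracted): ⌀0.6, A = 0.282743 cm², y = 0.7 cm, Ī = 0.00636173 cm⁴.
Centroid: ȳ = ΣA·y / ΣA = 3.26924 cm.
Transfer each piece to the horizontal centroidal axis using Ī + A·d² with d = y − 3.26924:
  flange: d = -2.56924 cm → contributes +151.521 cm⁴
  web: d = 2.63076 cm → contributes +295.292 cm⁴
  hole: d = -2.56924 cm → contributes −1.87274 cm⁴
Total I = 444.94 cm⁴.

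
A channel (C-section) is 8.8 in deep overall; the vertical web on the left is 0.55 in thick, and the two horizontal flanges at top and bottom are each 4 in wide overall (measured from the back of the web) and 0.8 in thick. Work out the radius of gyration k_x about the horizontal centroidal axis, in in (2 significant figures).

k_x ≈ 3.4 in

Decompose the section into non-overlapping parts with the origin at the bottom-left of its bounding rectangle.
Web: 0.55 × 8.8, A = 4.84 in², y = 4.4 in, Ī = 31.23 in⁴.
Top flange (beyond web): 3.45 × 0.8, A = 2.76 in², y = 8.4 in, Ī = 0.1472 in⁴.
Bottom flange (beyond web): 3.45 × 0.8, A = 2.76 in², y = 0.4 in, Ī = 0.1472 in⁴.
By symmetry the centroid is at mid-height, ȳ = 4.4 in.
Transfer each piece to the horizontal centroidal axis using Ī + A·d² with d = y − 4.4:
  web: d = 0 in → contributes +31.23 in⁴
  top flange (beyond web): d = 4 in → contributes +44.31 in⁴
  bottom flange (beyond web): d = -4 in → contributes +44.31 in⁴
Total I = 119.8 in⁴.
Radius of gyration: k = √(I/A) = √(119.8 / 10.36) = 3.401 in.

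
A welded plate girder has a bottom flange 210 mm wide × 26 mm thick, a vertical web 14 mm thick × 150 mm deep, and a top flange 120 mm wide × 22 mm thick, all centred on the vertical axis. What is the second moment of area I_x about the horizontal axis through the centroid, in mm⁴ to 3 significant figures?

I_x ≈ 5.99 × 10⁷ mm⁴

Decompose the section into non-overlapping parts with the origin at the bottom-left of its bounding rectangle.
Bottom plate: 210 × 26, A = 5 460 mm², y = 13 mm, Ī = 307 580 mm⁴.
Web plate: 14 × 150, A = 2 100 mm², y = 101 mm, Ī = 3 937 500 mm⁴.
Top plate: 120 × 22, A = 2 640 mm², y = 187 mm, Ī = 106 480 mm⁴.
Centroid: ȳ = ΣA·y / ΣA = 76.153 mm.
Transfer each piece to the horizontal axis through the centroid using Ī + A·d² with d = y − 76.153:
  bottom plate: d = -63.153 mm → contributes +22 083 665 mm⁴
  web plate: d = 24.847 mm → contributes +5 233 990 mm⁴
  top plate: d = 110.85 mm → contributes +32 544 346 mm⁴
Total I = 59 862 001 mm⁴.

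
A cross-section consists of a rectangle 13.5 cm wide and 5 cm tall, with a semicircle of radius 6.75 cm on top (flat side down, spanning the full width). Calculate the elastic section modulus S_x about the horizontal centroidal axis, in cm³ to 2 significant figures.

Treat the section as a set of non-overlapping primitives; coordinates are from the bounding-box lower-left.
Rectangular body: 13.5 × 5, A = 67.5 cm², y = 2.5 cm, Ī = 140.6 cm⁴.
Semicircular cap: semicircle r = 6.75, A = 71.57 cm², y = 7.865 cm, Ī = 227.8 cm⁴.
Centroid: ȳ = ΣA·y / ΣA = 5.261 cm.
Transfer each piece to the horizontal centroidal axis using Ī + A·d² with d = y − 5.261:
  rectangular body: d = -2.761 cm → contributes +655.1 cm⁴
  semicircular cap: d = 2.604 cm → contributes +713.1 cm⁴
Total I = 1 368 cm⁴.
Extreme fibre distance c = 6.489 cm; S = I/c = 210.9 cm³.

S_x ≈ 210 cm³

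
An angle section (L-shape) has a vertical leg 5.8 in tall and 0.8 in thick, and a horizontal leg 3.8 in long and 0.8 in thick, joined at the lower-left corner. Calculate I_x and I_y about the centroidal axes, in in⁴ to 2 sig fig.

I_x ≈ 23 in⁴, I_y ≈ 7.8 in⁴

Decompose the section into non-overlapping parts with the origin at the bottom-left of its bounding rectangle.
Vertical leg: 0.8 × 5.8, A = 4.64 in², y = 2.9 in, Ī = 13.01 in⁴.
Horizontal leg (remainder): 3 × 0.8, A = 2.4 in², y = 0.4 in, Ī = 0.128 in⁴.
Centroid: ȳ = ΣA·y / ΣA = 2.048 in.
Transfer each piece to the centroidal x-axis using Ī + A·d² with d = y − 2.048:
  vertical leg: d = 0.8523 in → contributes +16.38 in⁴
  horizontal leg (remainder): d = -1.648 in → contributes +6.644 in⁴
Total I = 23.02 in⁴.
For the y-axis: x̄ = 1.048 in.
Repeating about the centroidal y-axis gives I_y = 7.758 in⁴.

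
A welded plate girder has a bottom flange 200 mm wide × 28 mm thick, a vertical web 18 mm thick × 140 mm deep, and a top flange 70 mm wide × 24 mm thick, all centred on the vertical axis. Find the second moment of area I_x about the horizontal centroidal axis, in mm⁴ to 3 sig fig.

Decompose the section into non-overlapping parts with the origin at the bottom-left of its bounding rectangle.
Bottom plate: 200 × 28, A = 5 600 mm², y = 14 mm, Ī = 365 867 mm⁴.
Web plate: 18 × 140, A = 2 520 mm², y = 98 mm, Ī = 4 116 000 mm⁴.
Top plate: 70 × 24, A = 1 680 mm², y = 180 mm, Ī = 80 640 mm⁴.
Centroid: ȳ = ΣA·y / ΣA = 64.057 mm.
Transfer each piece to the horizontal centroidal axis using Ī + A·d² with d = y − 64.057:
  bottom plate: d = -50.057 mm → contributes +14 397 885 mm⁴
  web plate: d = 33.943 mm → contributes +7 019 336 mm⁴
  top plate: d = 115.94 mm → contributes +22 664 453 mm⁴
Total I = 44 081 675 mm⁴.

I_x ≈ 4.41 × 10⁷ mm⁴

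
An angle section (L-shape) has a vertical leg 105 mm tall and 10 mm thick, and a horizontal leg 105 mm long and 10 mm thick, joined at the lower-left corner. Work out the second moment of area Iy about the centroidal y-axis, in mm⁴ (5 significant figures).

Iy ≈ 2.0979 × 10⁶ mm⁴

Treat the section as a set of non-overlapping primitives; coordinates are from the bounding-box lower-left.
Vertical leg: 10 × 105, A = 1 050 mm², x = 5 mm, Ī = 8 750 mm⁴.
Horizontal leg (remainder): 95 × 10, A = 950 mm², x = 57.5 mm, Ī = 714479.2 mm⁴.
Centroid: x̄ = ΣA·x / ΣA = 29.9375 mm.
Transfer each piece to the centroidal y-axis using Ī + A·d² with d = x − 29.9375:
  vertical leg: d = -24.9375 mm → contributes +661722.9 mm⁴
  horizontal leg (remainder): d = 27.5625 mm → contributes +1 436 186 mm⁴
Total I = 2 097 909 mm⁴.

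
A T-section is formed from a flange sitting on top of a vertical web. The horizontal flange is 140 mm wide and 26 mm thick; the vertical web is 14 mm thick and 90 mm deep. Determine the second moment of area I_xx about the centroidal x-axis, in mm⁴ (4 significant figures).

I_xx ≈ 4.204 × 10⁶ mm⁴

Decompose the section into non-overlapping parts with the origin at the bottom-left of its bounding rectangle.
Flange: 140 × 26, A = 3 640 mm², y = 103 mm, Ī = 205 053 mm⁴.
Web: 14 × 90, A = 1 260 mm², y = 45 mm, Ī = 850 500 mm⁴.
Centroid: ȳ = ΣA·y / ΣA = 88.0857 mm.
Transfer each piece to the centroidal x-axis using Ī + A·d² with d = y − 88.0857:
  flange: d = 14.9143 mm → contributes +1 014 720 mm⁴
  web: d = -43.0857 mm → contributes +3 189 537 mm⁴
Total I = 4 204 257 mm⁴.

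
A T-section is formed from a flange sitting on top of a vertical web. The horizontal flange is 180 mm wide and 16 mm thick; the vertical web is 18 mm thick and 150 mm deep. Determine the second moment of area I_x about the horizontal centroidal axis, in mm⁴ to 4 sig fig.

I_x ≈ 1.472 × 10⁷ mm⁴

Break the section into simple shapes (no overlaps), measuring from the bottom-left corner of the bounding box.
Flange: 180 × 16, A = 2 880 mm², y = 158 mm, Ī = 61 440 mm⁴.
Web: 18 × 150, A = 2 700 mm², y = 75 mm, Ī = 5 062 500 mm⁴.
Centroid: ȳ = ΣA·y / ΣA = 117.839 mm.
Transfer each piece to the horizontal centroidal axis using Ī + A·d² with d = y − 117.839:
  flange: d = 40.1613 mm → contributes +4 706 676 mm⁴
  web: d = -42.8387 mm → contributes +10 017 419 mm⁴
Total I = 14 724 095 mm⁴.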